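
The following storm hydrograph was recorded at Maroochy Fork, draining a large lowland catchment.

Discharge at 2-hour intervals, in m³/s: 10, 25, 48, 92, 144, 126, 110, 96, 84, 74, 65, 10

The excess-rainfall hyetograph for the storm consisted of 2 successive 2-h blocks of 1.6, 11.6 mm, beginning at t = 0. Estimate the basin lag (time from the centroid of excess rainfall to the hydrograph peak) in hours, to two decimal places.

t_L ≈ 5.24 h

Centroid of excess rainfall: t_c = Σ P_i·t̄_i / ΣP_i = 2.7576 h (block centres at 1, 3 h).
Hydrograph peak occurs at t = 8 h, so basin lag t_L = 8 − 2.7576 = 5.24 h.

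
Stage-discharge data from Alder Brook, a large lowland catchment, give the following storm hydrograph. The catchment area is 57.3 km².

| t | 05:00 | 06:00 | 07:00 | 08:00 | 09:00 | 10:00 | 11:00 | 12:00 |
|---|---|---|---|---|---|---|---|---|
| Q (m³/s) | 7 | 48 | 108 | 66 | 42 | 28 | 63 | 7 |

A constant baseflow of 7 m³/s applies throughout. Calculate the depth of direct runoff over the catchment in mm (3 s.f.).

d ≈ 19.7 mm

Direct runoff: 0.0, 41.0, 101.0, 59.0, 35.0, 21.0, 56.0, 0.0 m³/s; ΣQ_DR = 313.0 m³/s.
V = ΣQ_DR · Δt = 313.0 × 3600 s = 1.127 × 10^6 m³.
Over A = 57.3 km², depth = V / A = 19.7 mm.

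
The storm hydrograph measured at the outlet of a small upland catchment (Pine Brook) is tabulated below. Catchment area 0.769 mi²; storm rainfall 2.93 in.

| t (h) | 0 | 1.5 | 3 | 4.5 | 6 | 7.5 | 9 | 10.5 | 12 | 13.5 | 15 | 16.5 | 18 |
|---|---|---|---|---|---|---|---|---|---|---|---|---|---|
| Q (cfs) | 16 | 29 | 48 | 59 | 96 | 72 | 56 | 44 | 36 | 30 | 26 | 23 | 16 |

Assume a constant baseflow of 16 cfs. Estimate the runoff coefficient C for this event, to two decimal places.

C ≈ 0.35

ΣQ_DR = 343.0 cfs; V = ΣQ_DR·Δt = 1.852 × 10^6 ft³.
Runoff depth d = V / A = 1.037 in.
C = d / P = 1.037 / 2.93 = 0.35.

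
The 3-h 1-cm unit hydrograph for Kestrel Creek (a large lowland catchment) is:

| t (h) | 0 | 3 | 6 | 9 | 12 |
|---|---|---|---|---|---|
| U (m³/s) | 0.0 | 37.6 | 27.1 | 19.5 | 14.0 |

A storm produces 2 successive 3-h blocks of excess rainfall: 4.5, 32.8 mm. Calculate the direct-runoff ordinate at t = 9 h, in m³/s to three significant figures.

Q ≈ 97.7 m³/s

By discrete convolution, Q_j = Σ (P_i / 10 mm) · U_{j−i}.
At t = 9 h (j=3): Q = (4.5/10)·19.5 + (32.8/10)·27.1 = 97.7 m³/s.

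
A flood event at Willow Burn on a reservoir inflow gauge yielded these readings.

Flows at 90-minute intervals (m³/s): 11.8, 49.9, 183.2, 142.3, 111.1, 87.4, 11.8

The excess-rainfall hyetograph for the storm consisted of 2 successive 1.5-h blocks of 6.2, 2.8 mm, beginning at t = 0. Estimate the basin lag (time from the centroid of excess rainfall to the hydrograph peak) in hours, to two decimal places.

Centroid of excess rainfall: t_c = Σ P_i·t̄_i / ΣP_i = 1.2167 h (block centres at 0.75, 2.25 h).
Hydrograph peak occurs at t = 3 h, so basin lag t_L = 3 − 1.2167 = 1.78 h.

t_L ≈ 1.78 h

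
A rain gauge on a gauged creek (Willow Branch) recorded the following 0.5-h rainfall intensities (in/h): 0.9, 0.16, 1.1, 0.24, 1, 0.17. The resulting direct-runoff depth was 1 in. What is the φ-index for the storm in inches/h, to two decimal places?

Only the 3 blocks with intensity above φ contribute runoff: 0.9, 1.1, 1 in/h.
Σ(I−φ)·Δt = d  ⇒  (0.9+1.1+1 − 3φ)·0.5 = 1
φ = (3.000 − 1/0.5) / 3 = 0.33 in/h.

φ ≈ 0.33 in/h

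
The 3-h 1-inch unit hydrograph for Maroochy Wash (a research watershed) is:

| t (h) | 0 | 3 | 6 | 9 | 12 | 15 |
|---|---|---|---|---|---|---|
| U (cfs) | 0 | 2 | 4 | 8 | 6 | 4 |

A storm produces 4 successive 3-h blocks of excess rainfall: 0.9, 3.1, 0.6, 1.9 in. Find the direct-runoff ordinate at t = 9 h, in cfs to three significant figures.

By discrete convolution, Q_j = Σ (P_i / 1 in) · U_{j−i}.
At t = 9 h (j=3): Q = (0.9/1)·8 + (3.1/1)·4 + (0.6/1)·2 + (1.9/1)·0 = 20.8 cfs.

Q ≈ 20.8 cfs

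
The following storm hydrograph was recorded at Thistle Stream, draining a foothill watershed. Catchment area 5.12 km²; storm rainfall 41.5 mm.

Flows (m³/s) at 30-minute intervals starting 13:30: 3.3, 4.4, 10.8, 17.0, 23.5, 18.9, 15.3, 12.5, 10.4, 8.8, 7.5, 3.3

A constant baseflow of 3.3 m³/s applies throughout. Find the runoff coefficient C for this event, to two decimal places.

ΣQ_DR = 96.10 m³/s; V = ΣQ_DR·Δt = 1.730 × 10^5 m³.
Runoff depth d = V / A = 33.79 mm.
C = d / P = 33.79 / 41.5 = 0.81.

C ≈ 0.81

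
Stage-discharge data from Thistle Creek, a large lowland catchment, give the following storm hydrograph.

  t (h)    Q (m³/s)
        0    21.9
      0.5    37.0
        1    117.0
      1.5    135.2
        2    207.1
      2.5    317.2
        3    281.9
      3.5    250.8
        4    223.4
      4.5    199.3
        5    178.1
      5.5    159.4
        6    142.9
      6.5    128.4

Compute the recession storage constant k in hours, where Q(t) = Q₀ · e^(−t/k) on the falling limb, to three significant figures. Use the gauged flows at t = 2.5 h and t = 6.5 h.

k ≈ 4.42 h

On the falling limb, Q drops from 317.2 to 128.4 m³/s between t = 2.5 h and t = 6.5 h (Δt = 4 h).
k = −Δt / ln(Q₂/Q₁) = −4 / ln(128.4/317.2) = 4.42 h.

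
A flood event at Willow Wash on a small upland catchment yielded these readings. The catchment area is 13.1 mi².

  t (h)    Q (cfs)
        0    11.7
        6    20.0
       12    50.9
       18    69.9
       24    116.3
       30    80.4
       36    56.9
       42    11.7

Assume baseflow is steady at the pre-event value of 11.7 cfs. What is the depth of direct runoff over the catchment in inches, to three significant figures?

d ≈ 0.230 in

Direct runoff: 0.0, 8.3, 39.2, 58.2, 104.6, 68.7, 45.2, 0.0 cfs; ΣQ_DR = 324.2 cfs.
V = ΣQ_DR · Δt = 324.2 × 21600 s = 7.003 × 10^6 ft³.
Over A = 13.1 mi², depth = V / A = 0.230 in.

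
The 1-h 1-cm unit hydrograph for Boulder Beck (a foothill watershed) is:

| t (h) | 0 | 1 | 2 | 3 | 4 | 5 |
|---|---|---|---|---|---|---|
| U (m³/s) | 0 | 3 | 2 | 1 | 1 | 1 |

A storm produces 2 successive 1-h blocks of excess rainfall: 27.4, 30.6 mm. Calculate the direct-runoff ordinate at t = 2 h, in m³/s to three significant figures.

Q ≈ 14.7 m³/s

By discrete convolution, Q_j = Σ (P_i / 10 mm) · U_{j−i}.
At t = 2 h (j=2): Q = (27.4/10)·2 + (30.6/10)·3 = 14.7 m³/s.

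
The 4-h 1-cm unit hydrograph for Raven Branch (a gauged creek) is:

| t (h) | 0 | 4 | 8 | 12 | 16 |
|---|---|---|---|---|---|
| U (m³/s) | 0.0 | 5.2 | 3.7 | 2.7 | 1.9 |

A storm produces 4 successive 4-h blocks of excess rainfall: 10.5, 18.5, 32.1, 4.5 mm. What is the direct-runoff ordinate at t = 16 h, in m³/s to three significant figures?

Q ≈ 21.2 m³/s

By discrete convolution, Q_j = Σ (P_i / 10 mm) · U_{j−i}.
At t = 16 h (j=4): Q = (10.5/10)·1.9 + (18.5/10)·2.7 + (32.1/10)·3.7 + (4.5/10)·5.2 = 21.2 m³/s.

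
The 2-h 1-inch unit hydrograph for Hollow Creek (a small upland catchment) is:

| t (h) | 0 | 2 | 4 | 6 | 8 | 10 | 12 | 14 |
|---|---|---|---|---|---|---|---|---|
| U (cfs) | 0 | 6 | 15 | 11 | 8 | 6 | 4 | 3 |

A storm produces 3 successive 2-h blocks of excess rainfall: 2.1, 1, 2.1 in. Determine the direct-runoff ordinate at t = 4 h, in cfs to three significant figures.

Q ≈ 37.5 cfs

By discrete convolution, Q_j = Σ (P_i / 1 in) · U_{j−i}.
At t = 4 h (j=2): Q = (2.1/1)·15 + (1/1)·6 + (2.1/1)·0 = 37.5 cfs.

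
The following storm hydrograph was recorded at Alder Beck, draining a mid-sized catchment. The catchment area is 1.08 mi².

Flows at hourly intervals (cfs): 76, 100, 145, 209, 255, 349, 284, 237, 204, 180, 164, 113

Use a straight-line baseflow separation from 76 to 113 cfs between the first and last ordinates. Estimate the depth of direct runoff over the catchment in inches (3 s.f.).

Direct runoff: 0.00, 20.64, 62.27, 122.91, 165.55, 256.18, 187.82, 137.45, 101.09, 73.73, 54.36, 0.00 cfs; ΣQ_DR = 1182 cfs.
V = ΣQ_DR · Δt = 1182 × 3600 s = 4.255 × 10^6 ft³.
Over A = 1.08 mi², depth = V / A = 1.70 in.

d ≈ 1.70 in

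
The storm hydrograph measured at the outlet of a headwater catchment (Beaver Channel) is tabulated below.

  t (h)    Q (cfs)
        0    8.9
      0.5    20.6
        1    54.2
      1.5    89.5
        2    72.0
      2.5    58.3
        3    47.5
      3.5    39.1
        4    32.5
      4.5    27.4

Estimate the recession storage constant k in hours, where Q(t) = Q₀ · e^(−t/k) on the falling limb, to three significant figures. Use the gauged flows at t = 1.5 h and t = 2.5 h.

On the falling limb, Q drops from 89.5 to 58.3 cfs between t = 1.5 h and t = 2.5 h (Δt = 1 h).
k = −Δt / ln(Q₂/Q₁) = −1 / ln(58.3/89.5) = 2.33 h.

k ≈ 2.33 h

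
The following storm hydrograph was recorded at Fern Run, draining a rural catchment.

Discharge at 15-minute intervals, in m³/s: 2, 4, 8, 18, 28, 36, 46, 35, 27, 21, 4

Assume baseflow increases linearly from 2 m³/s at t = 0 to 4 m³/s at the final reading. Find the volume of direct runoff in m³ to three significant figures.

Direct-runoff ordinates (Q − Q_b): 0.00, 1.80, 5.60, 15.40, 25.20, 33.00, 42.80, 31.60, 23.40, 17.20, 0.00 m³/s.
ΣQ_DR = 196.0 m³/s.
With Δt = 0.25 h = 900 s, V = ΣQ_DR · Δt = 196.0 × 900 = 1.76 × 10^5 m³.

V ≈ 1.76 × 10^5 m³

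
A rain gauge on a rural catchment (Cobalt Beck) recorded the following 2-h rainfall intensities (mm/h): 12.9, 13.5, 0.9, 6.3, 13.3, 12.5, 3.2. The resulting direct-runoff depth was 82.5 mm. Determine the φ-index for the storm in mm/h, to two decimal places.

Only the 5 blocks with intensity above φ contribute runoff: 12.9, 13.5, 6.3, 13.3, 12.5 mm/h.
Σ(I−φ)·Δt = d  ⇒  (12.9+13.5+6.3+13.3+12.5 − 5φ)·2 = 82.5
φ = (58.50 − 82.5/2) / 5 = 3.45 mm/h.

φ ≈ 3.45 mm/h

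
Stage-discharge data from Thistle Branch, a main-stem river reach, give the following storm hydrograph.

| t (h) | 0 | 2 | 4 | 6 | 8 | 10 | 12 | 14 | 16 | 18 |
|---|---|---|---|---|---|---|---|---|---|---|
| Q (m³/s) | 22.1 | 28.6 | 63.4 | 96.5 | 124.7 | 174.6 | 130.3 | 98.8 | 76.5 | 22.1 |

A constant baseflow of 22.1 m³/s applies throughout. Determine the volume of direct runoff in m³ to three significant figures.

Direct-runoff ordinates (Q − Q_b): 0.0, 6.5, 41.3, 74.4, 102.6, 152.5, 108.2, 76.7, 54.4, 0.0 m³/s.
ΣQ_DR = 616.6 m³/s.
With Δt = 2 h = 7200 s, V = ΣQ_DR · Δt = 616.6 × 7200 = 4.44 × 10^6 m³.

V ≈ 4.44 × 10^6 m³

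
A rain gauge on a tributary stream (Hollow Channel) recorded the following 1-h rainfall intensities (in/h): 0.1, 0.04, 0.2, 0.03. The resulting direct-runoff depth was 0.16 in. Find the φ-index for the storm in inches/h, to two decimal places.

φ ≈ 0.07 in/h

Only the 2 blocks with intensity above φ contribute runoff: 0.1, 0.2 in/h.
Σ(I−φ)·Δt = d  ⇒  (0.1+0.2 − 2φ)·1 = 0.16
φ = (0.3000 − 0.16/1) / 2 = 0.07 in/h.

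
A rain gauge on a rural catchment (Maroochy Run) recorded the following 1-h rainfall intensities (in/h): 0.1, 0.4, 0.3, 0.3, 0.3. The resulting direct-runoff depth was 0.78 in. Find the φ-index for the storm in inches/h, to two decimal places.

Only the 4 blocks with intensity above φ contribute runoff: 0.4, 0.3, 0.3, 0.3 in/h.
Σ(I−φ)·Δt = d  ⇒  (0.4+0.3+0.3+0.3 − 4φ)·1 = 0.78
φ = (1.300 − 0.78/1) / 4 = 0.13 in/h.

φ ≈ 0.13 in/h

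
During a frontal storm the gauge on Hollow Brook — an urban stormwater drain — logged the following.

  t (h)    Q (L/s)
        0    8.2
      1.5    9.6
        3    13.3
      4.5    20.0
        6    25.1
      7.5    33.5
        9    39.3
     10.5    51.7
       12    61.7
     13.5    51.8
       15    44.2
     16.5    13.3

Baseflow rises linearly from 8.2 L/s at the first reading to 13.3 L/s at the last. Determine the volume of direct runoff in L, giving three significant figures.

Direct-runoff ordinates (Q − Q_b): 0.00, 0.94, 4.17, 10.41, 15.05, 22.98, 28.32, 40.25, 49.79, 39.43, 31.36, 0.00 L/s.
ΣQ_DR = 242.7 L/s.
With Δt = 1.5 h = 5400 s, V = ΣQ_DR · Δt = 242.7 × 5400 = 1.31 × 10^6 L.

V ≈ 1.31 × 10^6 L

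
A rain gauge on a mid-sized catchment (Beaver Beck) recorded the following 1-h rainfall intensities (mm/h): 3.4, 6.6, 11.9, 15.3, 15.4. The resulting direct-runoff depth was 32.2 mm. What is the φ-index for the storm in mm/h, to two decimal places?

φ ≈ 4.25 mm/h

Only the 4 blocks with intensity above φ contribute runoff: 6.6, 11.9, 15.3, 15.4 mm/h.
Σ(I−φ)·Δt = d  ⇒  (6.6+11.9+15.3+15.4 − 4φ)·1 = 32.2
φ = (49.20 − 32.2/1) / 4 = 4.25 mm/h.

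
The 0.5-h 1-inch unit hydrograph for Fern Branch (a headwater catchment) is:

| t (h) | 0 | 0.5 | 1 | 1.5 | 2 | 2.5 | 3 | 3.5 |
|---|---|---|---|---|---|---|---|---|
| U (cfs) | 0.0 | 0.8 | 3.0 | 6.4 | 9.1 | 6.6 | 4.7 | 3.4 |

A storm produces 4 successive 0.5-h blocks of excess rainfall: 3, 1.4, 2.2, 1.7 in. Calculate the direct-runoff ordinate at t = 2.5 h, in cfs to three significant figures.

Q ≈ 51.7 cfs

By discrete convolution, Q_j = Σ (P_i / 1 in) · U_{j−i}.
At t = 2.5 h (j=5): Q = (3/1)·6.6 + (1.4/1)·9.1 + (2.2/1)·6.4 + (1.7/1)·3.0 = 51.7 cfs.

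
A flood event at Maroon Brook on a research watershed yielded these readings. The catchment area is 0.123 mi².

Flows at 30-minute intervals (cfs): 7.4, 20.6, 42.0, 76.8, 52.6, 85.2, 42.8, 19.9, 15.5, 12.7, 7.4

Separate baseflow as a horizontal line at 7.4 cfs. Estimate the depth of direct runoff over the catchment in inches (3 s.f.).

d ≈ 1.90 in

Direct runoff: 0.0, 13.2, 34.6, 69.4, 45.2, 77.8, 35.4, 12.5, 8.1, 5.3, 0.0 cfs; ΣQ_DR = 301.5 cfs.
V = ΣQ_DR · Δt = 301.5 × 1800 s = 5.427 × 10^5 ft³.
Over A = 0.123 mi², depth = V / A = 1.90 in.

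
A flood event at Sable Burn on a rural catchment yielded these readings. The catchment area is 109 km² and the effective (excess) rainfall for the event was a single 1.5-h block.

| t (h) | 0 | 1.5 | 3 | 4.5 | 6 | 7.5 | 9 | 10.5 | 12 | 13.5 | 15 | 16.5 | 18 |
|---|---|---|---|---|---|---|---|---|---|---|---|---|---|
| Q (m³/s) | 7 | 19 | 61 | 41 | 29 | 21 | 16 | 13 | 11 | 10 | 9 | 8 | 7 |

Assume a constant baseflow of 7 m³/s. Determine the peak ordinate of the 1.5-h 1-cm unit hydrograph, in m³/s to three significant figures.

U_p ≈ 67.7 m³/s

Direct runoff: 0.0, 12.0, 54.0, 34.0, 22.0, 14.0, 9.0, 6.0, 4.0, 3.0, 2.0, 1.0, 0.0 m³/s; ΣQ_DR = 161.0 m³/s, peak = 54.0 m³/s.
Runoff depth d = ΣQ_DR·Δt / A = 161.0 × 5400 / (109 km²) = 7.976 mm.
The 1-cm UH is the DRH scaled by (10 mm)/d, so U_p = 54.0 × 10/7.976 = 67.7 m³/s.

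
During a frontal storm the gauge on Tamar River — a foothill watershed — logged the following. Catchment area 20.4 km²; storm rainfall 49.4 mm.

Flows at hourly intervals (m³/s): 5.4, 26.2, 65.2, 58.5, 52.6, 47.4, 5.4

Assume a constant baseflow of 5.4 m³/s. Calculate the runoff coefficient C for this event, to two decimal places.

C ≈ 0.80

ΣQ_DR = 222.9 m³/s; V = ΣQ_DR·Δt = 8.024 × 10^5 m³.
Runoff depth d = V / A = 39.34 mm.
C = d / P = 39.34 / 49.4 = 0.80.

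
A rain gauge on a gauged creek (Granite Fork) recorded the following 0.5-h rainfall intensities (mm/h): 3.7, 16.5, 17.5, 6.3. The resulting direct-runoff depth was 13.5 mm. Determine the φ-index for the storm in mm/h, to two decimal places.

Only the 3 blocks with intensity above φ contribute runoff: 16.5, 17.5, 6.3 mm/h.
Σ(I−φ)·Δt = d  ⇒  (16.5+17.5+6.3 − 3φ)·0.5 = 13.5
φ = (40.30 − 13.5/0.5) / 3 = 4.43 mm/h.

φ ≈ 4.43 mm/h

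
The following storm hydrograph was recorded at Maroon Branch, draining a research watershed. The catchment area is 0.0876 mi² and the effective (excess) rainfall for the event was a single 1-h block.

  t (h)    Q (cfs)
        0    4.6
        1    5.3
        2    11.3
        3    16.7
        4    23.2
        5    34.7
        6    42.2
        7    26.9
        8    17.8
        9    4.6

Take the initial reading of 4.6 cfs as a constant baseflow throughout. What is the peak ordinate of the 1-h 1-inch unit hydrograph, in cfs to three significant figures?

U_p ≈ 15.0 cfs

Direct runoff: 0.0, 0.7, 6.7, 12.1, 18.6, 30.1, 37.6, 22.3, 13.2, 0.0 cfs; ΣQ_DR = 141.3 cfs, peak = 37.6 cfs.
Runoff depth d = ΣQ_DR·Δt / A = 141.3 × 3600 / (0.0876 mi²) = 2.500 in.
The 1-inch UH is the DRH scaled by (1 in)/d, so U_p = 37.6 × 1/2.500 = 15.0 cfs.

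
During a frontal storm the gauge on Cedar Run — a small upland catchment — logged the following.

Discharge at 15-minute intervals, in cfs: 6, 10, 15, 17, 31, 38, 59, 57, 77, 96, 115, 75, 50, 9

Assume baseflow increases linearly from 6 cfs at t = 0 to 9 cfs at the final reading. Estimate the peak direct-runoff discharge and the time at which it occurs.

Q_p = 106.69 cfs at t = 2.5 h

Subtracting baseflow gives direct-runoff ordinates: 0.00, 3.77, 8.54, 10.31, 24.08, 30.85, 51.62, 49.38, 69.15, 87.92, 106.69, 66.46, 41.23, 0.00 cfs.
The maximum is 106.69 cfs, occurring at the reading for t = 2.5 h.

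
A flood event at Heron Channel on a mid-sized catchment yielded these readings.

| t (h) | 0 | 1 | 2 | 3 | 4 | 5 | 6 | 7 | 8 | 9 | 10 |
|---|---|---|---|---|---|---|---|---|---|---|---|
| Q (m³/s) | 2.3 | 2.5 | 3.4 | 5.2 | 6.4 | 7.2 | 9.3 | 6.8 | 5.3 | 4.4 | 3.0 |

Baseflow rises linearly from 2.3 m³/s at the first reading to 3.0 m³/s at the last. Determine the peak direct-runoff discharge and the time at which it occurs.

Q_p = 6.58 m³/s at t = 6 h

Subtracting baseflow gives direct-runoff ordinates: 0.00, 0.13, 0.96, 2.69, 3.82, 4.55, 6.58, 4.01, 2.44, 1.47, 0.00 m³/s.
The maximum is 6.58 m³/s, occurring at the reading for t = 6 h.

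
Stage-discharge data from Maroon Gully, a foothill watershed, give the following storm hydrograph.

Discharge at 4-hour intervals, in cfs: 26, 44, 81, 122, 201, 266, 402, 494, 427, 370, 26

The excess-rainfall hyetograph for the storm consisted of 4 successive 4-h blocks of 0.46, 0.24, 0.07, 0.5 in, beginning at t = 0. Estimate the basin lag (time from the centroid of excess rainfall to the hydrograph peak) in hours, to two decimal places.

Centroid of excess rainfall: t_c = Σ P_i·t̄_i / ΣP_i = 7.9213 h (block centres at 2, 6, 10, 14 h).
Hydrograph peak occurs at t = 28 h, so basin lag t_L = 28 − 7.9213 = 20.08 h.

t_L ≈ 20.08 h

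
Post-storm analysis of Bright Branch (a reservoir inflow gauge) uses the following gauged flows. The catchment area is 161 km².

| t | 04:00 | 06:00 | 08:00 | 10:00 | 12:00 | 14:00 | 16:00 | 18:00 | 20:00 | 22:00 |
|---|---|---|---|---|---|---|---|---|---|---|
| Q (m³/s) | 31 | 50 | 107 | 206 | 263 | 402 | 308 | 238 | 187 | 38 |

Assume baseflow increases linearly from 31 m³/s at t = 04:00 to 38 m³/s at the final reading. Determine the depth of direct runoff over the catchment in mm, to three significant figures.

d ≈ 66.4 mm

Direct runoff: 0.00, 18.22, 74.44, 172.67, 228.89, 367.11, 272.33, 201.56, 149.78, 0.00 m³/s; ΣQ_DR = 1485 m³/s.
V = ΣQ_DR · Δt = 1485 × 7200 s = 1.069 × 10^7 m³.
Over A = 161 km², depth = V / A = 66.4 mm.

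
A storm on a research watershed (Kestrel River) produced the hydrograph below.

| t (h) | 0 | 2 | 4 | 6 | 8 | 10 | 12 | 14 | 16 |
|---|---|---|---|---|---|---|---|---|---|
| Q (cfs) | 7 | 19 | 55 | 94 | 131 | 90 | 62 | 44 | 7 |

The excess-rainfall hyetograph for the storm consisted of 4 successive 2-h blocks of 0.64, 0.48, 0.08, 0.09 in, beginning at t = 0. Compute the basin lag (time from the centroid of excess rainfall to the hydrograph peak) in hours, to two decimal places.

t_L ≈ 5.59 h

Centroid of excess rainfall: t_c = Σ P_i·t̄_i / ΣP_i = 2.4109 h (block centres at 1, 3, 5, 7 h).
Hydrograph peak occurs at t = 8 h, so basin lag t_L = 8 − 2.4109 = 5.59 h.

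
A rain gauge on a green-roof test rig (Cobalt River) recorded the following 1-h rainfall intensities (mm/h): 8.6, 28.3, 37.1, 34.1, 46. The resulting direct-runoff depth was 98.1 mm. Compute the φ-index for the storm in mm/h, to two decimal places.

Only the 4 blocks with intensity above φ contribute runoff: 28.3, 37.1, 34.1, 46 mm/h.
Σ(I−φ)·Δt = d  ⇒  (28.3+37.1+34.1+46 − 4φ)·1 = 98.1
φ = (145.5 − 98.1/1) / 4 = 11.85 mm/h.

φ ≈ 11.85 mm/h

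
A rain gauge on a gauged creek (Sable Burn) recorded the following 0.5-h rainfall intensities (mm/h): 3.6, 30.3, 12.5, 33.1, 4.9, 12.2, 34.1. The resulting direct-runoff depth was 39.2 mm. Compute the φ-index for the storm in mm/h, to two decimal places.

Only the 5 blocks with intensity above φ contribute runoff: 30.3, 12.5, 33.1, 12.2, 34.1 mm/h.
Σ(I−φ)·Δt = d  ⇒  (30.3+12.5+33.1+12.2+34.1 − 5φ)·0.5 = 39.2
φ = (122.2 − 39.2/0.5) / 5 = 8.76 mm/h.

φ ≈ 8.76 mm/h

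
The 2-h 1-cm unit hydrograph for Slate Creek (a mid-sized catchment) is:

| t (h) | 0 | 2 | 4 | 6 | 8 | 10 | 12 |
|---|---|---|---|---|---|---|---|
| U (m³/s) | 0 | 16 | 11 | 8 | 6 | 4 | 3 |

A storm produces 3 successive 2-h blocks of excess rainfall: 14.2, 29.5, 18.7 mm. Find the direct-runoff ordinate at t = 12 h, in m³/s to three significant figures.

Q ≈ 27.3 m³/s

By discrete convolution, Q_j = Σ (P_i / 10 mm) · U_{j−i}.
At t = 12 h (j=6): Q = (14.2/10)·3 + (29.5/10)·4 + (18.7/10)·6 = 27.3 m³/s.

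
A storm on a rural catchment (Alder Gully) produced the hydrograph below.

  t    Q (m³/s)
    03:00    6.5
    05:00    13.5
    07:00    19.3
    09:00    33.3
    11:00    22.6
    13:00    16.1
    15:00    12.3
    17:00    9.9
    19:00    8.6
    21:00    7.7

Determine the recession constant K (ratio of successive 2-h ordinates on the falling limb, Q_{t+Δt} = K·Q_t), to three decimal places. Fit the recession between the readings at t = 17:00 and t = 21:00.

K ≈ 0.882

Using the recession-limb readings at t = 17:00 and t = 21:00: Q falls from 9.9 to 7.7 m³/s over 2 intervals.
K = (Q₂/Q₁)^(1/2) = (7.7/9.9)^(1/2) = 0.882.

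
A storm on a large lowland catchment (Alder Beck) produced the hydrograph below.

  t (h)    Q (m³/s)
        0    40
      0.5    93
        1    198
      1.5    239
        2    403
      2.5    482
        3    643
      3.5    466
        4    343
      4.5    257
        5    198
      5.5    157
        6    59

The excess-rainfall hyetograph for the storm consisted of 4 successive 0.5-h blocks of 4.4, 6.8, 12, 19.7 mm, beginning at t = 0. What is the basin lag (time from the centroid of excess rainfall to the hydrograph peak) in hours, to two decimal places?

t_L ≈ 1.70 h

Centroid of excess rainfall: t_c = Σ P_i·t̄_i / ΣP_i = 1.2978 h (block centres at 0.25, 0.75, 1.25, 1.75 h).
Hydrograph peak occurs at t = 3 h, so basin lag t_L = 3 − 1.2978 = 1.70 h.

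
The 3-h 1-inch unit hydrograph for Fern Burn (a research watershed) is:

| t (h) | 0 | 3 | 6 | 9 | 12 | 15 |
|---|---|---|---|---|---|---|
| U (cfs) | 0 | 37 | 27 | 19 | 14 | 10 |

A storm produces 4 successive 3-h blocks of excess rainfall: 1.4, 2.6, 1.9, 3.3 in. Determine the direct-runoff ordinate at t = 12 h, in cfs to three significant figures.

By discrete convolution, Q_j = Σ (P_i / 1 in) · U_{j−i}.
At t = 12 h (j=4): Q = (1.4/1)·14 + (2.6/1)·19 + (1.9/1)·27 + (3.3/1)·37 = 242 cfs.

Q ≈ 242 cfs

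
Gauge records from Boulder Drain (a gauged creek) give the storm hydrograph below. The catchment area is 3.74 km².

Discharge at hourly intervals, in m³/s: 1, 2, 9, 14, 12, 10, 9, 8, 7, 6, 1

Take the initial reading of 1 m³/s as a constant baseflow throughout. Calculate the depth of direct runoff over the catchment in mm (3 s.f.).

Direct runoff: 0.0, 1.0, 8.0, 13.0, 11.0, 9.0, 8.0, 7.0, 6.0, 5.0, 0.0 m³/s; ΣQ_DR = 68.00 m³/s.
V = ΣQ_DR · Δt = 68.00 × 3600 s = 2.448 × 10^5 m³.
Over A = 3.74 km², depth = V / A = 65.5 mm.

d ≈ 65.5 mm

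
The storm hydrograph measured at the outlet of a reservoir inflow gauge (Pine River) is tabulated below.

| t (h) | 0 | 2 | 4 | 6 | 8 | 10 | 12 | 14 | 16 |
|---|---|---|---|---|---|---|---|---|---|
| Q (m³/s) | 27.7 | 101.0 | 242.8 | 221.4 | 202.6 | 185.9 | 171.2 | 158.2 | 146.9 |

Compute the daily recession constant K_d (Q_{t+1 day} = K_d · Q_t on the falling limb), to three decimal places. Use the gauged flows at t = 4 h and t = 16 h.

K_d ≈ 0.366

Between t = 4 h and t = 16 h the flow falls from 242.8 to 146.9 m³/s over 6×2 h = 12 h.
Per-interval ratio K = (146.9/242.8)^(1/6) = 0.9197; K_d = K^(24/2) = 0.366.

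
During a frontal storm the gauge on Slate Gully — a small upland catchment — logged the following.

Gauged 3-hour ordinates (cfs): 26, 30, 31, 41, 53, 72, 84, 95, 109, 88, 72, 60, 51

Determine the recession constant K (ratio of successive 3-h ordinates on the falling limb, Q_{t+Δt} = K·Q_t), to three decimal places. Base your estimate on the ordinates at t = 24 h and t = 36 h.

K ≈ 0.827

Using the recession-limb readings at t = 24 h and t = 36 h: Q falls from 109 to 51 cfs over 4 intervals.
K = (Q₂/Q₁)^(1/4) = (51/109)^(1/4) = 0.827.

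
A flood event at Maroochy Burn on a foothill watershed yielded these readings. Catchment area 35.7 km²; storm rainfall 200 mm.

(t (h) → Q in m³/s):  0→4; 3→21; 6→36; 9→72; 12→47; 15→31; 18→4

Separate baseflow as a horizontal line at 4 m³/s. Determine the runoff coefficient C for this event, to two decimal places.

ΣQ_DR = 187.0 m³/s; V = ΣQ_DR·Δt = 2.020 × 10^6 m³.
Runoff depth d = V / A = 56.57 mm.
C = d / P = 56.57 / 200 = 0.28.

C ≈ 0.28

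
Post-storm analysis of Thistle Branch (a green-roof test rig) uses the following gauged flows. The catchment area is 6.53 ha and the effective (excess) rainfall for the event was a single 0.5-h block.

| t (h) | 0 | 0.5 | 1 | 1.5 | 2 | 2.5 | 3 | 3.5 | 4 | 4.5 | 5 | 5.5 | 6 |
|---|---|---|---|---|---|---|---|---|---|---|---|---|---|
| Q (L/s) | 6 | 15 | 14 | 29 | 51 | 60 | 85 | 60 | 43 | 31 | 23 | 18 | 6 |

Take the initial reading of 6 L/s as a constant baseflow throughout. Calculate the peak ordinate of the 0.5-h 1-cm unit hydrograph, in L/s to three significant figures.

U_p ≈ 79.0 L/s

Direct runoff: 0.0, 9.0, 8.0, 23.0, 45.0, 54.0, 79.0, 54.0, 37.0, 25.0, 17.0, 12.0, 0.0 L/s; ΣQ_DR = 363.0 L/s, peak = 79.0 L/s.
Runoff depth d = ΣQ_DR·Δt / A = 363.0 × 1800 / (6.53 ha) = 10.01 mm.
The 1-cm UH is the DRH scaled by (10 mm)/d, so U_p = 79.0 × 10/10.01 = 79.0 L/s.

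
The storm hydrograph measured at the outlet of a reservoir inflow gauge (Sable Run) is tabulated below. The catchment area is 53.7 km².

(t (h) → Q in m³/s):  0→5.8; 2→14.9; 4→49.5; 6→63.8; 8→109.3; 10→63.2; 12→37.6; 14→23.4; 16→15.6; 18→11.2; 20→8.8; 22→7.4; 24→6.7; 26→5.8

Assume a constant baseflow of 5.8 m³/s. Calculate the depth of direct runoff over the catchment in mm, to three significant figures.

Direct runoff: 0.0, 9.1, 43.7, 58.0, 103.5, 57.4, 31.8, 17.6, 9.8, 5.4, 3.0, 1.6, 0.9, 0.0 m³/s; ΣQ_DR = 341.8 m³/s.
V = ΣQ_DR · Δt = 341.8 × 7200 s = 2.461 × 10^6 m³.
Over A = 53.7 km², depth = V / A = 45.8 mm.

d ≈ 45.8 mm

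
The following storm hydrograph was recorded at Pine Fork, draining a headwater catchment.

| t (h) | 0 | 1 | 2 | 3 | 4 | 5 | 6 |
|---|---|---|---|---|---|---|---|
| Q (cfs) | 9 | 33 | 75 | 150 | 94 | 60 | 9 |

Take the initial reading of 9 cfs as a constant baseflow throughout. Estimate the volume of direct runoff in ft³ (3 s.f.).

Direct-runoff ordinates (Q − Q_b): 0.0, 24.0, 66.0, 141.0, 85.0, 51.0, 0.0 cfs.
ΣQ_DR = 367.0 cfs.
With Δt = 1 h = 3600 s, V = ΣQ_DR · Δt = 367.0 × 3600 = 1.32 × 10^6 ft³.

V ≈ 1.32 × 10^6 ft³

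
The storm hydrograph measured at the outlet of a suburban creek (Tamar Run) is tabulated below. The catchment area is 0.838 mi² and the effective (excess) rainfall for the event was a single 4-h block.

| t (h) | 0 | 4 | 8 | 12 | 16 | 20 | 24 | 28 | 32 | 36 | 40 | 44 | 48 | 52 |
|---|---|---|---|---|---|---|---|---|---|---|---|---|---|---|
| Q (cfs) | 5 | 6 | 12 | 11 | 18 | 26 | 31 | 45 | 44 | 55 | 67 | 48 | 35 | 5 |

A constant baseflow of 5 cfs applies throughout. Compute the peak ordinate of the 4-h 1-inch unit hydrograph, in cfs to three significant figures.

U_p ≈ 24.8 cfs

Direct runoff: 0.0, 1.0, 7.0, 6.0, 13.0, 21.0, 26.0, 40.0, 39.0, 50.0, 62.0, 43.0, 30.0, 0.0 cfs; ΣQ_DR = 338.0 cfs, peak = 62.0 cfs.
Runoff depth d = ΣQ_DR·Δt / A = 338.0 × 14400 / (0.838 mi²) = 2.500 in.
The 1-inch UH is the DRH scaled by (1 in)/d, so U_p = 62.0 × 1/2.500 = 24.8 cfs.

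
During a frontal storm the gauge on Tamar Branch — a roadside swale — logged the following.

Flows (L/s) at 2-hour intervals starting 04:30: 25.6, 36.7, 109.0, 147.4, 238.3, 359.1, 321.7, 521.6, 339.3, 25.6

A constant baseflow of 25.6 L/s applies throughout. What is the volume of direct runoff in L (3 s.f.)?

Direct-runoff ordinates (Q − Q_b): 0.0, 11.1, 83.4, 121.8, 212.7, 333.5, 296.1, 496.0, 313.7, 0.0 L/s.
ΣQ_DR = 1868 L/s.
With Δt = 2 h = 7200 s, V = ΣQ_DR · Δt = 1868 × 7200 = 1.35 × 10^7 L.

V ≈ 1.35 × 10^7 L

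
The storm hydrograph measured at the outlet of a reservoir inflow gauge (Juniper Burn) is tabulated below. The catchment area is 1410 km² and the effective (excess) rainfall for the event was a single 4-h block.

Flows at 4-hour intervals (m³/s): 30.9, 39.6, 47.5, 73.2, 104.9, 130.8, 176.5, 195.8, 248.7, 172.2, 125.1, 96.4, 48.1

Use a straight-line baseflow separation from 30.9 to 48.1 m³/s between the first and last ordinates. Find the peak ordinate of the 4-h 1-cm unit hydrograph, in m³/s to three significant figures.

Direct runoff: 0.00, 7.27, 13.73, 38.00, 68.27, 92.73, 137.00, 154.87, 206.33, 128.40, 79.87, 49.73, 0.00 m³/s; ΣQ_DR = 976.2 m³/s, peak = 206.33 m³/s.
Runoff depth d = ΣQ_DR·Δt / A = 976.2 × 14400 / (1410 km²) = 9.970 mm.
The 1-cm UH is the DRH scaled by (10 mm)/d, so U_p = 206.33 × 10/9.970 = 207 m³/s.

U_p ≈ 207 m³/s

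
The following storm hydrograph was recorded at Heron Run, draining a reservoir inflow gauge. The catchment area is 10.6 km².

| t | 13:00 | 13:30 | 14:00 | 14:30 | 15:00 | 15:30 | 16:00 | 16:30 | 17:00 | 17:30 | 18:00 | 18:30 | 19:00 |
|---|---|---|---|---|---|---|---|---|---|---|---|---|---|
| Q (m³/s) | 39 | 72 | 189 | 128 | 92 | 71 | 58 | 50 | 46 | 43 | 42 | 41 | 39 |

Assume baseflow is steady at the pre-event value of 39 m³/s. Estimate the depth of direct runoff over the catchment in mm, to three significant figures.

Direct runoff: 0.0, 33.0, 150.0, 89.0, 53.0, 32.0, 19.0, 11.0, 7.0, 4.0, 3.0, 2.0, 0.0 m³/s; ΣQ_DR = 403.0 m³/s.
V = ΣQ_DR · Δt = 403.0 × 1800 s = 7.254 × 10^5 m³.
Over A = 10.6 km², depth = V / A = 68.4 mm.

d ≈ 68.4 mm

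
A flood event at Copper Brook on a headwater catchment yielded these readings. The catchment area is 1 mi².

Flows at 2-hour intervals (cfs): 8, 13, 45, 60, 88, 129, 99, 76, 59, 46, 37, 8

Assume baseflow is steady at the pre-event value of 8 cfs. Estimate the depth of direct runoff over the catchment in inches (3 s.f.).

d ≈ 1.77 in

Direct runoff: 0.0, 5.0, 37.0, 52.0, 80.0, 121.0, 91.0, 68.0, 51.0, 38.0, 29.0, 0.0 cfs; ΣQ_DR = 572.0 cfs.
V = ΣQ_DR · Δt = 572.0 × 7200 s = 4.118 × 10^6 ft³.
Over A = 1 mi², depth = V / A = 1.77 in.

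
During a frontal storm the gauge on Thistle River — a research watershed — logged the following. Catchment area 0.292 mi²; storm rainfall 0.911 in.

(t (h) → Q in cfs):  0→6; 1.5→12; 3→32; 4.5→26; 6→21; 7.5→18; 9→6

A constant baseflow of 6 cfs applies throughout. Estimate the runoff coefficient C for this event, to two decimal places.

ΣQ_DR = 79.00 cfs; V = ΣQ_DR·Δt = 4.266 × 10^5 ft³.
Runoff depth d = V / A = 0.6289 in.
C = d / P = 0.6289 / 0.911 = 0.69.

C ≈ 0.69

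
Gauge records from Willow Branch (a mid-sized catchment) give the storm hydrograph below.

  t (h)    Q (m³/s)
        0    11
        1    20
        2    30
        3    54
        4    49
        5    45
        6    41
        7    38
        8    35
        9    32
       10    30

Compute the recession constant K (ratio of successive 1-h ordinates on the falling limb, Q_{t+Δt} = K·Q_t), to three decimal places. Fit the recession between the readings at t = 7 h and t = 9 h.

Using the recession-limb readings at t = 7 h and t = 9 h: Q falls from 38 to 32 m³/s over 2 intervals.
K = (Q₂/Q₁)^(1/2) = (32/38)^(1/2) = 0.918.

K ≈ 0.918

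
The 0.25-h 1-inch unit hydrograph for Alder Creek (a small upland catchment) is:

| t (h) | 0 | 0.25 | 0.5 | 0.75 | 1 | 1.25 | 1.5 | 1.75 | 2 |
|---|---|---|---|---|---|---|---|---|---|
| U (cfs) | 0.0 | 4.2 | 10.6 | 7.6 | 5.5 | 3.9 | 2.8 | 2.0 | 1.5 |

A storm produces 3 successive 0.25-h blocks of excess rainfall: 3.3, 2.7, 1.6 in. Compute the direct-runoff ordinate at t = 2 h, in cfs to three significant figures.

Q ≈ 14.8 cfs

By discrete convolution, Q_j = Σ (P_i / 1 in) · U_{j−i}.
At t = 2 h (j=8): Q = (3.3/1)·1.5 + (2.7/1)·2.0 + (1.6/1)·2.8 = 14.8 cfs.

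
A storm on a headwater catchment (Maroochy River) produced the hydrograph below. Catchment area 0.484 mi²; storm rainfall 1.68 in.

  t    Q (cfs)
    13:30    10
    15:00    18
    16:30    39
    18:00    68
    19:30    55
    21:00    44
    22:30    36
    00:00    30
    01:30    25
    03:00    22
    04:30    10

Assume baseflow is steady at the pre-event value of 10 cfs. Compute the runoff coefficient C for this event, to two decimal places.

ΣQ_DR = 247.0 cfs; V = ΣQ_DR·Δt = 1.334 × 10^6 ft³.
Runoff depth d = V / A = 1.186 in.
C = d / P = 1.186 / 1.68 = 0.71.

C ≈ 0.71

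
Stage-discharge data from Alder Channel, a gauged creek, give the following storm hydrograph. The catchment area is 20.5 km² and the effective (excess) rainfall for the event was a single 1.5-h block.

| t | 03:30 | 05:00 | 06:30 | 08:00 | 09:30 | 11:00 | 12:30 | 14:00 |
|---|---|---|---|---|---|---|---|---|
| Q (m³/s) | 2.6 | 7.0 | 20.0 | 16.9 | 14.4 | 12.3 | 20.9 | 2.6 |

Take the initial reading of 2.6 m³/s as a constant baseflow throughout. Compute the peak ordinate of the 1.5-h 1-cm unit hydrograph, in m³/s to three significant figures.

U_p ≈ 9.15 m³/s

Direct runoff: 0.0, 4.4, 17.4, 14.3, 11.8, 9.7, 18.3, 0.0 m³/s; ΣQ_DR = 75.90 m³/s, peak = 18.3 m³/s.
Runoff depth d = ΣQ_DR·Δt / A = 75.90 × 5400 / (20.5 km²) = 19.99 mm.
The 1-cm UH is the DRH scaled by (10 mm)/d, so U_p = 18.3 × 10/19.99 = 9.15 m³/s.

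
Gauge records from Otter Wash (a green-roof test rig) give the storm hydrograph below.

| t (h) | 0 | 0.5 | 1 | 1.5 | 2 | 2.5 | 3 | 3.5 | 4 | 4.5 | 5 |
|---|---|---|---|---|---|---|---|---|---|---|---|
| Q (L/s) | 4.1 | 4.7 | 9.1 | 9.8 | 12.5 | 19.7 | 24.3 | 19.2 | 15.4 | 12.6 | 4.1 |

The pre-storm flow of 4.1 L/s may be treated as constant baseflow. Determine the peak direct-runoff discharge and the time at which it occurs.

Subtracting baseflow gives direct-runoff ordinates: 0.0, 0.6, 5.0, 5.7, 8.4, 15.6, 20.2, 15.1, 11.3, 8.5, 0.0 L/s.
The maximum is 20.2 L/s, occurring at the reading for t = 3 h.

Q_p = 20.2 L/s at t = 3 h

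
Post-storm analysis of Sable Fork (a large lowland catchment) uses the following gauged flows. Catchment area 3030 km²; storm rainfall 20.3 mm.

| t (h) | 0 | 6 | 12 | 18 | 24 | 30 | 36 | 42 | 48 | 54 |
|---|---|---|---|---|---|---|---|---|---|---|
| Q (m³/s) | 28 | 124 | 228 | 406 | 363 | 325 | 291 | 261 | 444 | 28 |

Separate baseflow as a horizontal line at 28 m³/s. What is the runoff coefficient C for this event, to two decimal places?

C ≈ 0.78

ΣQ_DR = 2218 m³/s; V = ΣQ_DR·Δt = 4.791 × 10^7 m³.
Runoff depth d = V / A = 15.81 mm.
C = d / P = 15.81 / 20.3 = 0.78.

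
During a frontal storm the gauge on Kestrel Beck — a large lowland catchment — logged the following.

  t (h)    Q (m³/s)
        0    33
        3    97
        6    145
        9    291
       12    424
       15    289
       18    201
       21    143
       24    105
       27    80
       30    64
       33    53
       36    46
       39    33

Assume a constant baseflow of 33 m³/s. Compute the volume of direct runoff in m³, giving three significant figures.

V ≈ 1.67 × 10^7 m³

Direct-runoff ordinates (Q − Q_b): 0.0, 64.0, 112.0, 258.0, 391.0, 256.0, 168.0, 110.0, 72.0, 47.0, 31.0, 20.0, 13.0, 0.0 m³/s.
ΣQ_DR = 1542 m³/s.
With Δt = 3 h = 10800 s, V = ΣQ_DR · Δt = 1542 × 10800 = 1.67 × 10^7 m³.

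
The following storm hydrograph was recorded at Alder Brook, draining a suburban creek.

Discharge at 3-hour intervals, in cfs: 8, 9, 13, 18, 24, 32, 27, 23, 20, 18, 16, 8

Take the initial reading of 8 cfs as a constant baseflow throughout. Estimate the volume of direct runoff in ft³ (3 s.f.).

V ≈ 1.30 × 10^6 ft³

Direct-runoff ordinates (Q − Q_b): 0.0, 1.0, 5.0, 10.0, 16.0, 24.0, 19.0, 15.0, 12.0, 10.0, 8.0, 0.0 cfs.
ΣQ_DR = 120.0 cfs.
With Δt = 3 h = 10800 s, V = ΣQ_DR · Δt = 120.0 × 10800 = 1.30 × 10^6 ft³.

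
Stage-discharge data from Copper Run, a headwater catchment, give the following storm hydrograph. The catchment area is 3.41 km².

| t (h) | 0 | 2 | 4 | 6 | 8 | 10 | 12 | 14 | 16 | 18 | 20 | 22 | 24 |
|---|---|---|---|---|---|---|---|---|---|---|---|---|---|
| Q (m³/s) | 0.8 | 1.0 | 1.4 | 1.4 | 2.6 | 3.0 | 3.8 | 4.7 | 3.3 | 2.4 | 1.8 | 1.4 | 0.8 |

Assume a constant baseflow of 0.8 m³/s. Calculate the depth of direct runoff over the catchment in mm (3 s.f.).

Direct runoff: 0.0, 0.2, 0.6, 0.6, 1.8, 2.2, 3.0, 3.9, 2.5, 1.6, 1.0, 0.6, 0.0 m³/s; ΣQ_DR = 18.00 m³/s.
V = ΣQ_DR · Δt = 18.00 × 7200 s = 1.296 × 10^5 m³.
Over A = 3.41 km², depth = V / A = 38.0 mm.

d ≈ 38.0 mm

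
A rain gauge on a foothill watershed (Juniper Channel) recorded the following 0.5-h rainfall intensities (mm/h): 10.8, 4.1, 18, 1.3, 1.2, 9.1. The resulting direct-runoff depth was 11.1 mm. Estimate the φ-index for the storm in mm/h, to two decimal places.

φ ≈ 5.23 mm/h

Only the 3 blocks with intensity above φ contribute runoff: 10.8, 18, 9.1 mm/h.
Σ(I−φ)·Δt = d  ⇒  (10.8+18+9.1 − 3φ)·0.5 = 11.1
φ = (37.90 − 11.1/0.5) / 3 = 5.23 mm/h.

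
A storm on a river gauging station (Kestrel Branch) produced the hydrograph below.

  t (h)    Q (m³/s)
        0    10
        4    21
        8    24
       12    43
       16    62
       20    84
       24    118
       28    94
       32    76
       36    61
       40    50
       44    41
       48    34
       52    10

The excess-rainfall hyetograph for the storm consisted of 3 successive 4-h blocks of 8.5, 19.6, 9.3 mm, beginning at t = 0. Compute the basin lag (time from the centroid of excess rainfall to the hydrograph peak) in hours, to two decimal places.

Centroid of excess rainfall: t_c = Σ P_i·t̄_i / ΣP_i = 6.0856 h (block centres at 2, 6, 10 h).
Hydrograph peak occurs at t = 24 h, so basin lag t_L = 24 − 6.0856 = 17.91 h.

t_L ≈ 17.91 h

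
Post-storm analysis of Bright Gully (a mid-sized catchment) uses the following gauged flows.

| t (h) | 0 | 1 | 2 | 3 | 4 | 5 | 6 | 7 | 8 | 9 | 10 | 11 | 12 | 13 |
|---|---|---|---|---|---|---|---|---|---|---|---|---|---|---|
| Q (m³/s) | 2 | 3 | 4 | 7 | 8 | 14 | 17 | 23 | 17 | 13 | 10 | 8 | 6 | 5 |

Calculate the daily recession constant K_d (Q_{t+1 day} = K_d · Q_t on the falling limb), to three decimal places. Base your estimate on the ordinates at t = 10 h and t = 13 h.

K_d ≈ 0.004

Between t = 10 h and t = 13 h the flow falls from 10 to 5 m³/s over 3×1 h = 3 h.
Per-interval ratio K = (5/10)^(1/3) = 0.7937; K_d = K^(24/1) = 0.004.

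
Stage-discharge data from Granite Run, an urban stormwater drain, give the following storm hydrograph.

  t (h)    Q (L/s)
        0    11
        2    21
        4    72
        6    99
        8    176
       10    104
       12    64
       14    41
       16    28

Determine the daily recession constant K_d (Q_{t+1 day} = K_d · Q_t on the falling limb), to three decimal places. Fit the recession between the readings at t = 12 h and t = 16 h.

Between t = 12 h and t = 16 h the flow falls from 64 to 28 L/s over 2×2 h = 4 h.
Per-interval ratio K = (28/64)^(1/2) = 0.6614; K_d = K^(24/2) = 0.007.

K_d ≈ 0.007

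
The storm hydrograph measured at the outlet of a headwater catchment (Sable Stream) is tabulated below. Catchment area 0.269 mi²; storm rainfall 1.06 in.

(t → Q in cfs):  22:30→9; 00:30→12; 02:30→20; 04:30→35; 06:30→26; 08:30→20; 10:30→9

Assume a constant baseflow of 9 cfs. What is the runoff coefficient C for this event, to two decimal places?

ΣQ_DR = 68.00 cfs; V = ΣQ_DR·Δt = 4.896 × 10^5 ft³.
Runoff depth d = V / A = 0.7834 in.
C = d / P = 0.7834 / 1.06 = 0.74.

C ≈ 0.74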